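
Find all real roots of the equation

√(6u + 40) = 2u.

Square both sides: 6u + 40 = (2u)².
Expand and rearrange: 4u² - 6u - 40 = 0.
Solving gives u = 4 or u = -2.5.
Check each candidate in the original equation:
  u = 4: √(64) = 8, while 2u = 8 — valid.
  u = -2.5: √(25) = 5, while 2u = -5 — extraneous.

u = 4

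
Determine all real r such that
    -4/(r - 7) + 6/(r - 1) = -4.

r = -0.3197 or r = 7.8197

Multiply both sides by (r - 7)(r - 1):
-4(r - 1) + 6(r - 7) = -4(r - 7)(r - 1).
Expand and collect terms: -4r² + 30r + 10 = 0.
By the quadratic formula, r = (-30 ± √1060) / -8, so r ≈ -0.3197 or r ≈ 7.8197.
Neither value makes a denominator zero (r ≠ 7, r ≠ 1), so both are valid.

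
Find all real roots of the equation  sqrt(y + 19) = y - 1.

Square both sides: y + 19 = (y - 1)^2.
Expand and rearrange: y^2 - 3y - 18 = 0.
Solving gives y = 6 or y = -3.
Check each candidate in the original equation:
  y = 6: sqrt(25) = 5, while y - 1 = 5 — valid.
  y = -3: sqrt(16) = 4, while y - 1 = -4 — extraneous.

y = 6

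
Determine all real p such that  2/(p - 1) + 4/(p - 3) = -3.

Multiply both sides by (p - 1)(p - 3):
2(p - 3) + 4(p - 1) = -3(p - 1)(p - 3).
Expand and collect terms: -3p² + 6p + 1 = 0.
By the quadratic formula, p = (-6 ± √48) / -6, so p ≈ -0.1547 or p ≈ 2.1547.
Neither value makes a denominator zero (p ≠ 1, p ≠ 3), so both are valid.

p = -0.1547 or p = 2.1547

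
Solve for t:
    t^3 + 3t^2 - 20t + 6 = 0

t = -6.3166 or t = 0.3166 or t = 3

Possible rational roots are divisors of 6. Testing t = 3 gives 0, so (t - 3) is a factor.
Divide: t^3 + 3t^2 - 20t + 6 = (t - 3)(t^2 + 6t - 2).
Apply the quadratic formula to t^2 + 6t - 2 = 0: t = (-6 +/- sqrt(44))/2, i.e. t ~= 0.3166 or t ~= -6.3166.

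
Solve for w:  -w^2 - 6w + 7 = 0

w = -7 or w = 1

Factor: -1(w + 7)(w - 1) = 0.
So w = -7 or w = 1.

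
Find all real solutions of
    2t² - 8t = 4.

Rearrange to standard form: 2t² - 8t - 4 = 0.
Discriminant: (-8)² − 4·2·(-4) = 96.
Quadratic formula: t = (8 ± √96) / 4.
So t = 2 + √(6) ≈ 4.4495 or t = 2 - √(6) ≈ -0.4495.

t = -0.4495 or t = 4.4495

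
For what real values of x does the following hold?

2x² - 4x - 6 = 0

x = -1 or x = 3

Factor: 2(x + 1)(x - 3) = 0.
So x = -1 or x = 3.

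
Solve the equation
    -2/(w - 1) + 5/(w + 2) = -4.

Multiply both sides by (w - 1)(w + 2):
-2(w + 2) + 5(w - 1) = -4(w - 1)(w + 2).
Expand and collect terms: -4w² - 7w + 17 = 0.
By the quadratic formula, w = (7 ± √321) / -8, so w ≈ -3.1146 or w ≈ 1.3646.
Neither value makes a denominator zero (w ≠ 1, w ≠ -2), so both are valid.

w = -3.1146 or w = 1.3646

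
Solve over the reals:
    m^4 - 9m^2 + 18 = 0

Let u = m^2. The equation becomes u^2 - 9u + 18 = 0.
Factor: (u - 3)(u - 6) = 0, so u = 3 or u = 6.
m^2 = 3 gives m = +/-sqrt(3) ~= +/-1.7321.
m^2 = 6 gives m = +/-sqrt(6) ~= +/-2.4495.

m = -2.4495 or m = -1.7321 or m = 1.7321 or m = 2.4495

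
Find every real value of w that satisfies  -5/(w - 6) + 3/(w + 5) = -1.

Multiply both sides by (w - 6)(w + 5):
-5(w + 5) + 3(w - 6) = -(w - 6)(w + 5).
Expand and collect terms: -w^2 + 3w + 73 = 0.
By the quadratic formula, w = (-3 +/- sqrt(301)) / -2, so w ~= -7.1747 or w ~= 10.1747.
Neither value makes a denominator zero (w != 6, w != -5), so both are valid.

w = -7.1747 or w = 10.1747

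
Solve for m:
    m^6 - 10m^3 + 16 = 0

Let u = m^3. The equation becomes u^2 - 10u + 16 = 0.
Factor: (u - 2)(u - 8) = 0, so u = 2 or u = 8.
m^3 = 2 gives m = (2)^(1/3) ~= 1.2599.
m^3 = 8 gives m = 2.

m = 1.2599 or m = 2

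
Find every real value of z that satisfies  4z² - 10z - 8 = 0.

Discriminant: (-10)² − 4·4·(-8) = 228.
Quadratic formula: z = (10 ± √228) / 8.
So z = 5/4 + √(57)/4 ≈ 3.1375 or z = 5/4 - √(57)/4 ≈ -0.6375.

z = -0.6375 or z = 3.1375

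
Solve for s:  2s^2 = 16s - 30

Bring every term to one side: 2s^2 - 16s + 30 = 0.
Factor: 2(s - 5)(s - 3) = 0.
So s = 5 or s = 3.

s = 3 or s = 5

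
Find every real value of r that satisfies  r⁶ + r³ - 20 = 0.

Let u = r³. The equation becomes u² + u - 20 = 0.
Factor: (u - 4)(u + 5) = 0, so u = 4 or u = -5.
r³ = 4 gives r = ∛(4) ≈ 1.5874.
r³ = -5 gives r = -∛(5) ≈ -1.71.

r = -1.71 or r = 1.5874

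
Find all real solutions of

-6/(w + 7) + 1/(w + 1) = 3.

Multiply both sides by (w + 7)(w + 1):
-6(w + 1) + (w + 7) = 3(w + 7)(w + 1).
Expand and collect terms: 3w² + 29w + 20 = 0.
By the quadratic formula, w = (-29 ± √601) / 6, so w ≈ -0.7474 or w ≈ -8.9192.
Neither value makes a denominator zero (w ≠ -7, w ≠ -1), so both are valid.

w = -8.9192 or w = -0.7474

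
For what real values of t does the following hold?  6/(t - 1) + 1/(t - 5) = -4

Multiply both sides by (t - 1)(t - 5):
6(t - 5) + (t - 1) = -4(t - 1)(t - 5).
Expand and collect terms: -4t^2 + 17t + 11 = 0.
By the quadratic formula, t = (-17 +/- sqrt(465)) / -8, so t ~= -0.5705 or t ~= 4.8205.
Neither value makes a denominator zero (t != 1, t != 5), so both are valid.

t = -0.5705 or t = 4.8205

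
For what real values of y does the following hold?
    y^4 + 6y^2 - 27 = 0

y = -1.7321 or y = 1.7321

Let u = y^2. The equation becomes u^2 + 6u - 27 = 0.
Factor: (u + 9)(u - 3) = 0, so u = -9 or u = 3.
y^2 = -9 < 0 has no real solution.
y^2 = 3 gives y = +/-sqrt(3) ~= +/-1.7321.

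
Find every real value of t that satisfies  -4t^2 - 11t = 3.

Rearrange to standard form: -4t^2 - 11t - 3 = 0.
Discriminant: (-11)^2 - 4*(-4)*(-3) = 73.
Quadratic formula: t = (11 +/- sqrt(73)) / (-8).
So t = -11/8 - sqrt(73)/8 ~= -2.443 or t = -11/8 + sqrt(73)/8 ~= -0.307.

t = -2.443 or t = -0.307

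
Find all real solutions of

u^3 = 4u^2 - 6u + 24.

u = 4

Rearrange: u^3 - 4u^2 + 6u - 24 = 0.
Possible rational roots are divisors of -24. Testing u = 4 gives 0, so (u - 4) is a factor.
Divide: u^3 - 4u^2 + 6u - 24 = (u - 4)(u^2 + 6).
The quadratic u^2 + 6 has discriminant -24 < 0, so no further real roots.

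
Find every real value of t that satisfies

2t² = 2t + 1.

t = -0.366 or t = 1.366

Rearrange to standard form: 2t² - 2t - 1 = 0.
Discriminant: (-2)² − 4·2·(-1) = 12.
Quadratic formula: t = (2 ± √12) / 4.
So t = 1/2 + √(3)/2 ≈ 1.366 or t = 1/2 - √(3)/2 ≈ -0.366.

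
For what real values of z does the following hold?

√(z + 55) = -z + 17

z = 9

Square both sides: z + 55 = (-z + 17)².
Expand and rearrange: z² - 35z + 234 = 0.
Solving gives z = 26 or z = 9.
Check each candidate in the original equation:
  z = 26: √(81) = 9, while -z + 17 = -9 — extraneous.
  z = 9: √(64) = 8, while -z + 17 = 8 — valid.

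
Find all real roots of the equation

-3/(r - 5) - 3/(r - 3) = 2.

r = 0.6972 or r = 4.3028

Multiply both sides by (r - 5)(r - 3):
-3(r - 3) - 3(r - 5) = 2(r - 5)(r - 3).
Expand and collect terms: 2r^2 - 10r + 6 = 0.
By the quadratic formula, r = (10 +/- sqrt(52)) / 4, so r ~= 4.3028 or r ~= 0.6972.
Neither value makes a denominator zero (r != 5, r != 3), so both are valid.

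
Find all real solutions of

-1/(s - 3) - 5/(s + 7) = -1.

Multiply both sides by (s - 3)(s + 7):
-(s + 7) - 5(s - 3) = -(s - 3)(s + 7).
Expand and collect terms: -s² + 2s + 13 = 0.
By the quadratic formula, s = (-2 ± √56) / -2, so s ≈ -2.7417 or s ≈ 4.7417.
Neither value makes a denominator zero (s ≠ 3, s ≠ -7), so both are valid.

s = -2.7417 or s = 4.7417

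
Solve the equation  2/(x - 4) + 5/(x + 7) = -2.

Multiply both sides by (x - 4)(x + 7):
2(x + 7) + 5(x - 4) = -2(x - 4)(x + 7).
Expand and collect terms: -2x^2 - 13x + 62 = 0.
By the quadratic formula, x = (13 +/- sqrt(665)) / -4, so x ~= -9.6969 or x ~= 3.1969.
Neither value makes a denominator zero (x != 4, x != -7), so both are valid.

x = -9.6969 or x = 3.1969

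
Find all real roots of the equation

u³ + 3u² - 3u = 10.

Rearrange: u³ + 3u² - 3u - 10 = 0.
Possible rational roots are divisors of -10. Testing u = -2 gives 0, so (u + 2) is a factor.
Divide: u³ + 3u² - 3u - 10 = (u + 2)(u² + u - 5).
Apply the quadratic formula to u² + u - 5 = 0: u = (-1 ± √21)/2, i.e. u ≈ 1.7913 or u ≈ -2.7913.

u = -2.7913 or u = -2 or u = 1.7913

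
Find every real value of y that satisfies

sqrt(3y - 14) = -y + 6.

Square both sides: 3y - 14 = (-y + 6)^2.
Expand and rearrange: y^2 - 15y + 50 = 0.
Solving gives y = 10 or y = 5.
Check each candidate in the original equation:
  y = 10: sqrt(16) = 4, while -y + 6 = -4 — extraneous.
  y = 5: sqrt(1) = 1, while -y + 6 = 1 — valid.

y = 5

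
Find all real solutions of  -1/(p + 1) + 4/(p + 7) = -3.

p = -8.2749 or p = -0.7251

Multiply both sides by (p + 1)(p + 7):
-(p + 7) + 4(p + 1) = -3(p + 1)(p + 7).
Expand and collect terms: -3p^2 - 27p - 18 = 0.
By the quadratic formula, p = (27 +/- sqrt(513)) / -6, so p ~= -8.2749 or p ~= -0.7251.
Neither value makes a denominator zero (p != -1, p != -7), so both are valid.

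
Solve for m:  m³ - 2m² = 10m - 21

m = -3.1926 or m = 2.1926 or m = 3

Rearrange: m³ - 2m² - 10m + 21 = 0.
Possible rational roots are divisors of 21. Testing m = 3 gives 0, so (m - 3) is a factor.
Divide: m³ - 2m² - 10m + 21 = (m - 3)(m² + m - 7).
Apply the quadratic formula to m² + m - 7 = 0: m = (-1 ± √29)/2, i.e. m ≈ 2.1926 or m ≈ -3.1926.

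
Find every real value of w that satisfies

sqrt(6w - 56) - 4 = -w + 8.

Isolate the radical: sqrt(6w - 56) = -w + 12.
Square both sides: 6w - 56 = (-w + 12)^2.
Expand and rearrange: w^2 - 30w + 200 = 0.
Solving gives w = 20 or w = 10.
Check each candidate in the original equation:
  w = 20: sqrt(64) = 8, while -w + 12 = -8 — extraneous.
  w = 10: sqrt(4) = 2, while -w + 12 = 2 — valid.

w = 10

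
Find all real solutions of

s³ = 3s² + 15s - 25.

s = -3.4495 or s = 1.4495 or s = 5

Rearrange: s³ - 3s² - 15s + 25 = 0.
Possible rational roots are divisors of 25. Testing s = 5 gives 0, so (s - 5) is a factor.
Divide: s³ - 3s² - 15s + 25 = (s - 5)(s² + 2s - 5).
Apply the quadratic formula to s² + 2s - 5 = 0: s = (-2 ± √24)/2, i.e. s ≈ 1.4495 or s ≈ -3.4495.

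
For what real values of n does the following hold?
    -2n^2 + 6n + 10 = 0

Discriminant: (6)^2 - 4*(-2)*10 = 116.
Quadratic formula: n = (-6 +/- sqrt(116)) / (-4).
So n = 3/2 - sqrt(29)/2 ~= -1.1926 or n = 3/2 + sqrt(29)/2 ~= 4.1926.

n = -1.1926 or n = 4.1926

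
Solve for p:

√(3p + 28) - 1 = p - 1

Isolate the radical: √(3p + 28) = p.
Square both sides: 3p + 28 = (p)².
Expand and rearrange: p² - 3p - 28 = 0.
Solving gives p = 7 or p = -4.
Check each candidate in the original equation:
  p = 7: √(49) = 7, while p = 7 — valid.
  p = -4: √(16) = 4, while p = -4 — extraneous.

p = 7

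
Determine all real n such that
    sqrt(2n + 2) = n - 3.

n = 7

Square both sides: 2n + 2 = (n - 3)^2.
Expand and rearrange: n^2 - 8n + 7 = 0.
Solving gives n = 7 or n = 1.
Check each candidate in the original equation:
  n = 7: sqrt(16) = 4, while n - 3 = 4 — valid.
  n = 1: sqrt(4) = 2, while n - 3 = -2 — extraneous.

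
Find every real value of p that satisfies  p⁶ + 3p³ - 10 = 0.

p = -1.71 or p = 1.2599

Let u = p³. The equation becomes u² + 3u - 10 = 0.
Factor: (u - 2)(u + 5) = 0, so u = 2 or u = -5.
p³ = 2 gives p = ∛(2) ≈ 1.2599.
p³ = -5 gives p = -∛(5) ≈ -1.71.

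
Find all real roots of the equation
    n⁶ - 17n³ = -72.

n = 2 or n = 2.0801

Let u = n³. The equation becomes u² - 17u + 72 = 0.
Factor: (u - 8)(u - 9) = 0, so u = 8 or u = 9.
n³ = 8 gives n = 2.
n³ = 9 gives n = ∛(9) ≈ 2.0801.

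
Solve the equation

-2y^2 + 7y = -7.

Rearrange to standard form: -2y^2 + 7y + 7 = 0.
Discriminant: (7)^2 - 4*(-2)*7 = 105.
Quadratic formula: y = (-7 +/- sqrt(105)) / (-4).
So y = 7/4 - sqrt(105)/4 ~= -0.8117 or y = 7/4 + sqrt(105)/4 ~= 4.3117.

y = -0.8117 or y = 4.3117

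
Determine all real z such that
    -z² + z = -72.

Bring every term to one side: -z² + z + 72 = 0.
Factor: -1(z - 9)(z + 8) = 0.
So z = 9 or z = -8.

z = -8 or z = 9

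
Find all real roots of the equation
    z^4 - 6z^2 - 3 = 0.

Let u = z^2. The equation becomes u^2 - 6u - 3 = 0.
By the quadratic formula, u = 3 + 2*sqrt(3) or u = 3 - 2*sqrt(3).
z^2 = 3 + 2*sqrt(3) gives z = +/-sqrt(3 + 2*sqrt(3)) ~= +/-2.5425.
z^2 = 3 - 2*sqrt(3) < 0 has no real solution.

z = -2.5425 or z = 2.5425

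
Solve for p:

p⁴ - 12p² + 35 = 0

Let u = p². The equation becomes u² - 12u + 35 = 0.
Factor: (u - 5)(u - 7) = 0, so u = 5 or u = 7.
p² = 5 gives p = ±√(5) ≈ ±2.2361.
p² = 7 gives p = ±√(7) ≈ ±2.6458.

p = -2.6458 or p = -2.2361 or p = 2.2361 or p = 2.6458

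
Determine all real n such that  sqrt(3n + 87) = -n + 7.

n = -2

Square both sides: 3n + 87 = (-n + 7)^2.
Expand and rearrange: n^2 - 17n - 38 = 0.
Solving gives n = 19 or n = -2.
Check each candidate in the original equation:
  n = 19: sqrt(144) = 12, while -n + 7 = -12 — extraneous.
  n = -2: sqrt(81) = 9, while -n + 7 = 9 — valid.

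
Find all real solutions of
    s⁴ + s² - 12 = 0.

Let u = s². The equation becomes u² + u - 12 = 0.
Factor: (u - 3)(u + 4) = 0, so u = 3 or u = -4.
s² = 3 gives s = ±√(3) ≈ ±1.7321.
s² = -4 < 0 has no real solution.

s = -1.7321 or s = 1.7321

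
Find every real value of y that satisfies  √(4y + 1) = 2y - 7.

y = 6

Square both sides: 4y + 1 = (2y - 7)².
Expand and rearrange: 4y² - 32y + 48 = 0.
Solving gives y = 6 or y = 2.
Check each candidate in the original equation:
  y = 6: √(25) = 5, while 2y - 7 = 5 — valid.
  y = 2: √(9) = 3, while 2y - 7 = -3 — extraneous.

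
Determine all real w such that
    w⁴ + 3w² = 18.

w = -1.7321 or w = 1.7321

Let u = w². The equation becomes u² + 3u - 18 = 0.
Factor: (u + 6)(u - 3) = 0, so u = -6 or u = 3.
w² = -6 < 0 has no real solution.
w² = 3 gives w = ±√(3) ≈ ±1.7321.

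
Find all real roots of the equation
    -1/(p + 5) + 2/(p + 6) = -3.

Multiply both sides by (p + 5)(p + 6):
-(p + 6) + 2(p + 5) = -3(p + 5)(p + 6).
Expand and collect terms: -3p² - 34p - 94 = 0.
By the quadratic formula, p = (34 ± √28) / -6, so p ≈ -6.5486 or p ≈ -4.7847.
Neither value makes a denominator zero (p ≠ -5, p ≠ -6), so both are valid.

p = -6.5486 or p = -4.7847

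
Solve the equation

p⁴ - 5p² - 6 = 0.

Let u = p². The equation becomes u² - 5u - 6 = 0.
Factor: (u + 1)(u - 6) = 0, so u = -1 or u = 6.
p² = -1 < 0 has no real solution.
p² = 6 gives p = ±√(6) ≈ ±2.4495.

p = -2.4495 or p = 2.4495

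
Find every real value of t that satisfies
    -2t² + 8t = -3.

t = -0.3452 or t = 4.3452

Rearrange to standard form: -2t² + 8t + 3 = 0.
Discriminant: (8)² − 4·(-2)·3 = 88.
Quadratic formula: t = (-8 ± √88) / (-4).
So t = 2 - √(22)/2 ≈ -0.3452 or t = 2 + √(22)/2 ≈ 4.3452.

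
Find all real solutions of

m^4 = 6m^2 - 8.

Let u = m^2. The equation becomes u^2 - 6u + 8 = 0.
Factor: (u - 4)(u - 2) = 0, so u = 4 or u = 2.
m^2 = 4 gives m = +/-2.
m^2 = 2 gives m = +/-sqrt(2) ~= +/-1.4142.

m = -2 or m = -1.4142 or m = 1.4142 or m = 2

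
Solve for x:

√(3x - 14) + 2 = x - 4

x = 10

Isolate the radical: √(3x - 14) = x - 6.
Square both sides: 3x - 14 = (x - 6)².
Expand and rearrange: x² - 15x + 50 = 0.
Solving gives x = 10 or x = 5.
Check each candidate in the original equation:
  x = 10: √(16) = 4, while x - 6 = 4 — valid.
  x = 5: √(1) = 1, while x - 6 = -1 — extraneous.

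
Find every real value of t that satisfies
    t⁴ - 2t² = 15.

t = -2.2361 or t = 2.2361

Let u = t². The equation becomes u² - 2u - 15 = 0.
Factor: (u - 5)(u + 3) = 0, so u = 5 or u = -3.
t² = 5 gives t = ±√(5) ≈ ±2.2361.
t² = -3 < 0 has no real solution.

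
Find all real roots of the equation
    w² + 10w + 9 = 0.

Factor: (w + 9)(w + 1) = 0.
So w = -9 or w = -1.

w = -9 or w = -1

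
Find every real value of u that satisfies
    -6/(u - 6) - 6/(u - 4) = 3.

Multiply both sides by (u - 6)(u - 4):
-6(u - 4) - 6(u - 6) = 3(u - 6)(u - 4).
Expand and collect terms: 3u² - 18u + 12 = 0.
By the quadratic formula, u = (18 ± √180) / 6, so u ≈ 5.2361 or u ≈ 0.7639.
Neither value makes a denominator zero (u ≠ 6, u ≠ 4), so both are valid.

u = 0.7639 or u = 5.2361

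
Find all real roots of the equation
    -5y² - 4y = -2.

Rearrange to standard form: -5y² - 4y + 2 = 0.
Discriminant: (-4)² − 4·(-5)·2 = 56.
Quadratic formula: y = (4 ± √56) / (-10).
So y = -√(14)/5 - 2/5 ≈ -1.1483 or y = -2/5 + √(14)/5 ≈ 0.3483.

y = -1.1483 or y = 0.3483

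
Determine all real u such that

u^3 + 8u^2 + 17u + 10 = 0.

Possible rational roots are divisors of 10. Testing u = -2 gives 0, so (u + 2) is a factor.
Divide: u^3 + 8u^2 + 17u + 10 = (u + 2)(u^2 + 6u + 5).
Factor the quadratic: u = -1 or u = -5.

u = -5 or u = -2 or u = -1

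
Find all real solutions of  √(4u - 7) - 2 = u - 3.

u = 2 or u = 4

Isolate the radical: √(4u - 7) = u - 1.
Square both sides: 4u - 7 = (u - 1)².
Expand and rearrange: u² - 6u + 8 = 0.
Solving gives u = 4 or u = 2.
Check each candidate in the original equation:
  u = 4: √(9) = 3, while u - 1 = 3 — valid.
  u = 2: √(1) = 1, while u - 1 = 1 — valid.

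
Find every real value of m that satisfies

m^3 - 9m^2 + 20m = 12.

Rearrange: m^3 - 9m^2 + 20m - 12 = 0.
Possible rational roots are divisors of -12. Testing m = 2 gives 0, so (m - 2) is a factor.
Divide: m^3 - 9m^2 + 20m - 12 = (m - 2)(m^2 - 7m + 6).
Factor the quadratic: m = 6 or m = 1.

m = 1 or m = 2 or m = 6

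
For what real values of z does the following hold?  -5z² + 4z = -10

Rearrange to standard form: -5z² + 4z + 10 = 0.
Discriminant: (4)² − 4·(-5)·10 = 216.
Quadratic formula: z = (-4 ± √216) / (-10).
So z = 2/5 - 3·√(6)/5 ≈ -1.0697 or z = 2/5 + 3·√(6)/5 ≈ 1.8697.

z = -1.0697 or z = 1.8697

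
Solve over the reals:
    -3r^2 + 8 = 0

Discriminant: (0)^2 - 4*(-3)*8 = 96.
Quadratic formula: r = (0 +/- sqrt(96)) / (-6).
So r = -2*sqrt(6)/3 ~= -1.633 or r = 2*sqrt(6)/3 ~= 1.633.

r = -1.633 or r = 1.633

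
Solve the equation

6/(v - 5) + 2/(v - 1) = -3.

v = -0.0972 or v = 3.4305

Multiply both sides by (v - 5)(v - 1):
6(v - 1) + 2(v - 5) = -3(v - 5)(v - 1).
Expand and collect terms: -3v² + 10v + 1 = 0.
By the quadratic formula, v = (-10 ± √112) / -6, so v ≈ -0.0972 or v ≈ 3.4305.
Neither value makes a denominator zero (v ≠ 5, v ≠ 1), so both are valid.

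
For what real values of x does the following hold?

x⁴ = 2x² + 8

x = -2 or x = 2

Let u = x². The equation becomes u² - 2u - 8 = 0.
Factor: (u + 2)(u - 4) = 0, so u = -2 or u = 4.
x² = -2 < 0 has no real solution.
x² = 4 gives x = ±2.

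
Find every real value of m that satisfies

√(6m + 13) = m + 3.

Square both sides: 6m + 13 = (m + 3)².
Expand and rearrange: m² - 4 = 0.
Solving gives m = 2 or m = -2.
Check each candidate in the original equation:
  m = 2: √(25) = 5, while m + 3 = 5 — valid.
  m = -2: √(1) = 1, while m + 3 = 1 — valid.

m = -2 or m = 2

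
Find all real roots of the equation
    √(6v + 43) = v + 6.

v = 1

Square both sides: 6v + 43 = (v + 6)².
Expand and rearrange: v² + 6v - 7 = 0.
Solving gives v = 1 or v = -7.
Check each candidate in the original equation:
  v = 1: √(49) = 7, while v + 6 = 7 — valid.
  v = -7: √(1) = 1, while v + 6 = -1 — extraneous.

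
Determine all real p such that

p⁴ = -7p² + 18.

p = -1.4142 or p = 1.4142

Let u = p². The equation becomes u² + 7u - 18 = 0.
Factor: (u - 2)(u + 9) = 0, so u = 2 or u = -9.
p² = 2 gives p = ±√(2) ≈ ±1.4142.
p² = -9 < 0 has no real solution.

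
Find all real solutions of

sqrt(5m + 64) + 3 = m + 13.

m = -3

Isolate the radical: sqrt(5m + 64) = m + 10.
Square both sides: 5m + 64 = (m + 10)^2.
Expand and rearrange: m^2 + 15m + 36 = 0.
Solving gives m = -3 or m = -12.
Check each candidate in the original equation:
  m = -3: sqrt(49) = 7, while m + 10 = 7 — valid.
  m = -12: sqrt(4) = 2, while m + 10 = -2 — extraneous.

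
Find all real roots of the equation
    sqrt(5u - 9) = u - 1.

Square both sides: 5u - 9 = (u - 1)^2.
Expand and rearrange: u^2 - 7u + 10 = 0.
Solving gives u = 5 or u = 2.
Check each candidate in the original equation:
  u = 5: sqrt(16) = 4, while u - 1 = 4 — valid.
  u = 2: sqrt(1) = 1, while u - 1 = 1 — valid.

u = 2 or u = 5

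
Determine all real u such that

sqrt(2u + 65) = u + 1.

u = 8

Square both sides: 2u + 65 = (u + 1)^2.
Expand and rearrange: u^2 - 64 = 0.
Solving gives u = 8 or u = -8.
Check each candidate in the original equation:
  u = 8: sqrt(81) = 9, while u + 1 = 9 — valid.
  u = -8: sqrt(49) = 7, while u + 1 = -7 — extraneous.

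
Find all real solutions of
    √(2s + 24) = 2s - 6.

Square both sides: 2s + 24 = (2s - 6)².
Expand and rearrange: 4s² - 26s + 12 = 0.
Solving gives s = 6 or s = 0.5.
Check each candidate in the original equation:
  s = 6: √(36) = 6, while 2s - 6 = 6 — valid.
  s = 0.5: √(25) = 5, while 2s - 6 = -5 — extraneous.

s = 6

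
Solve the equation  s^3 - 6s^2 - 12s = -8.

s = -2 or s = 0.5359 or s = 7.4641

Rearrange: s^3 - 6s^2 - 12s + 8 = 0.
Possible rational roots are divisors of 8. Testing s = -2 gives 0, so (s + 2) is a factor.
Divide: s^3 - 6s^2 - 12s + 8 = (s + 2)(s^2 - 8s + 4).
Apply the quadratic formula to s^2 - 8s + 4 = 0: s = (8 +/- sqrt(48))/2, i.e. s ~= 7.4641 or s ~= 0.5359.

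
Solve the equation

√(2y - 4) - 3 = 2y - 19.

Isolate the radical: √(2y - 4) = 2y - 16.
Square both sides: 2y - 4 = (2y - 16)².
Expand and rearrange: 4y² - 66y + 260 = 0.
Solving gives y = 10 or y = 6.5.
Check each candidate in the original equation:
  y = 10: √(16) = 4, while 2y - 16 = 4 — valid.
  y = 6.5: √(9) = 3, while 2y - 16 = -3 — extraneous.

y = 10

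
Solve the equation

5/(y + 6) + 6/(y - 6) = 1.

Multiply both sides by (y + 6)(y - 6):
5(y - 6) + 6(y + 6) = (y + 6)(y - 6).
Expand and collect terms: y² - 11y - 42 = 0.
Factor or apply the quadratic formula: y = 14 or y = -3.
Neither value makes a denominator zero (y ≠ -6, y ≠ 6), so both are valid.

y = -3 or y = 14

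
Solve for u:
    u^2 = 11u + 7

Rearrange to standard form: u^2 - 11u - 7 = 0.
Discriminant: (-11)^2 - 4*1*(-7) = 149.
Quadratic formula: u = (11 +/- sqrt(149)) / 2.
So u = 11/2 + sqrt(149)/2 ~= 11.6033 or u = 11/2 - sqrt(149)/2 ~= -0.6033.

u = -0.6033 or u = 11.6033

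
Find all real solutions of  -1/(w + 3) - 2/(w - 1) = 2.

Multiply both sides by (w + 3)(w - 1):
-(w - 1) - 2(w + 3) = 2(w + 3)(w - 1).
Expand and collect terms: 2w² + 7w - 1 = 0.
By the quadratic formula, w = (-7 ± √57) / 4, so w ≈ 0.1375 or w ≈ -3.6375.
Neither value makes a denominator zero (w ≠ -3, w ≠ 1), so both are valid.

w = -3.6375 or w = 0.1375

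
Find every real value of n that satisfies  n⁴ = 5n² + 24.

n = -2.8284 or n = 2.8284

Let u = n². The equation becomes u² - 5u - 24 = 0.
Factor: (u - 8)(u + 3) = 0, so u = 8 or u = -3.
n² = 8 gives n = ±2·√(2) ≈ ±2.8284.
n² = -3 < 0 has no real solution.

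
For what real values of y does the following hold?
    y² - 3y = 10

Bring every term to one side: y² - 3y - 10 = 0.
Factor: (y - 5)(y + 2) = 0.
So y = 5 or y = -2.

y = -2 or y = 5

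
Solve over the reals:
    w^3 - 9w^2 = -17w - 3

w = -0.1623 or w = 3 or w = 6.1623

Rearrange: w^3 - 9w^2 + 17w + 3 = 0.
Possible rational roots are divisors of 3. Testing w = 3 gives 0, so (w - 3) is a factor.
Divide: w^3 - 9w^2 + 17w + 3 = (w - 3)(w^2 - 6w - 1).
Apply the quadratic formula to w^2 - 6w - 1 = 0: w = (6 +/- sqrt(40))/2, i.e. w ~= 6.1623 or w ~= -0.1623.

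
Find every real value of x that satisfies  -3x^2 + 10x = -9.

x = -0.737 or x = 4.0704

Rearrange to standard form: -3x^2 + 10x + 9 = 0.
Discriminant: (10)^2 - 4*(-3)*9 = 208.
Quadratic formula: x = (-10 +/- sqrt(208)) / (-6).
So x = 5/3 - 2*sqrt(13)/3 ~= -0.737 or x = 5/3 + 2*sqrt(13)/3 ~= 4.0704.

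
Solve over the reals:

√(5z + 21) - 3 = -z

Isolate the radical: √(5z + 21) = -z + 3.
Square both sides: 5z + 21 = (-z + 3)².
Expand and rearrange: z² - 11z - 12 = 0.
Solving gives z = 12 or z = -1.
Check each candidate in the original equation:
  z = 12: √(81) = 9, while -z + 3 = -9 — extraneous.
  z = -1: √(16) = 4, while -z + 3 = 4 — valid.

z = -1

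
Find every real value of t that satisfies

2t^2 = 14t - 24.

t = 3 or t = 4

Bring every term to one side: 2t^2 - 14t + 24 = 0.
Factor: 2(t - 4)(t - 3) = 0.
So t = 4 or t = 3.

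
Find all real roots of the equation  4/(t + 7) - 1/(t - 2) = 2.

Multiply both sides by (t + 7)(t - 2):
4(t - 2) - (t + 7) = 2(t + 7)(t - 2).
Expand and collect terms: 2t² + 7t - 13 = 0.
By the quadratic formula, t = (-7 ± √153) / 4, so t ≈ 1.3423 or t ≈ -4.8423.
Neither value makes a denominator zero (t ≠ -7, t ≠ 2), so both are valid.

t = -4.8423 or t = 1.3423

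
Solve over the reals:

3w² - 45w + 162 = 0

w = 6 or w = 9

Factor: 3(w - 6)(w - 9) = 0.
So w = 6 or w = 9.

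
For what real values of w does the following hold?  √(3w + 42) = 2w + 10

w = -2

Square both sides: 3w + 42 = (2w + 10)².
Expand and rearrange: 4w² + 37w + 58 = 0.
Solving gives w = -2 or w = -7.25.
Check each candidate in the original equation:
  w = -2: √(36) = 6, while 2w + 10 = 6 — valid.
  w = -7.25: √(20.25) = 4.5, while 2w + 10 = -4.5 — extraneous.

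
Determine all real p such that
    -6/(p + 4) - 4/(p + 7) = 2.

p = -10.6458 or p = -5.3542

Multiply both sides by (p + 4)(p + 7):
-6(p + 7) - 4(p + 4) = 2(p + 4)(p + 7).
Expand and collect terms: 2p^2 + 32p + 114 = 0.
By the quadratic formula, p = (-32 +/- sqrt(112)) / 4, so p ~= -5.3542 or p ~= -10.6458.
Neither value makes a denominator zero (p != -4, p != -7), so both are valid.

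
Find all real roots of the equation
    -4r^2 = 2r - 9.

Rearrange to standard form: -4r^2 - 2r + 9 = 0.
Discriminant: (-2)^2 - 4*(-4)*9 = 148.
Quadratic formula: r = (2 +/- sqrt(148)) / (-8).
So r = -sqrt(37)/4 - 1/4 ~= -1.7707 or r = -1/4 + sqrt(37)/4 ~= 1.2707.

r = -1.7707 or r = 1.2707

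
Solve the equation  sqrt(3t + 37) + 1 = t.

t = 9

Isolate the radical: sqrt(3t + 37) = t - 1.
Square both sides: 3t + 37 = (t - 1)^2.
Expand and rearrange: t^2 - 5t - 36 = 0.
Solving gives t = 9 or t = -4.
Check each candidate in the original equation:
  t = 9: sqrt(64) = 8, while t - 1 = 8 — valid.
  t = -4: sqrt(25) = 5, while t - 1 = -5 — extraneous.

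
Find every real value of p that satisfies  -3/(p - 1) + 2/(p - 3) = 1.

Multiply both sides by (p - 1)(p - 3):
-3(p - 3) + 2(p - 1) = (p - 1)(p - 3).
Expand and collect terms: p^2 - 3p - 4 = 0.
Factor or apply the quadratic formula: p = 4 or p = -1.
Neither value makes a denominator zero (p != 1, p != 3), so both are valid.

p = -1 or p = 4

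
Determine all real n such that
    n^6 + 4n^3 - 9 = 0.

n = -1.7764 or n = 1.171

Let u = n^3. The equation becomes u^2 + 4u - 9 = 0.
By the quadratic formula, u = -2 + sqrt(13) or u = -sqrt(13) - 2.
n^3 = -2 + sqrt(13) gives n = (-2 + sqrt(13))^(1/3) ~= 1.171.
n^3 = -sqrt(13) - 2 gives n = -(2 + sqrt(13))^(1/3) ~= -1.7764.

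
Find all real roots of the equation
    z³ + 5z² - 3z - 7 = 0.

Possible rational roots are divisors of -7. Testing z = -1 gives 0, so (z + 1) is a factor.
Divide: z³ + 5z² - 3z - 7 = (z + 1)(z² + 4z - 7).
Apply the quadratic formula to z² + 4z - 7 = 0: z = (-4 ± √44)/2, i.e. z ≈ 1.3166 or z ≈ -5.3166.

z = -5.3166 or z = -1 or z = 1.3166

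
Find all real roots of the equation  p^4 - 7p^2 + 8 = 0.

p = -2.3583 or p = -1.1994 or p = 1.1994 or p = 2.3583

Let u = p^2. The equation becomes u^2 - 7u + 8 = 0.
By the quadratic formula, u = sqrt(17)/2 + 7/2 or u = 7/2 - sqrt(17)/2.
p^2 = sqrt(17)/2 + 7/2 gives p = +/-sqrt(sqrt(17)/2 + 7/2) ~= +/-2.3583.
p^2 = 7/2 - sqrt(17)/2 gives p = +/-sqrt(7/2 - sqrt(17)/2) ~= +/-1.1994.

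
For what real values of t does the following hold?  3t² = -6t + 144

t = -8 or t = 6

Bring every term to one side: 3t² + 6t - 144 = 0.
Factor: 3(t - 6)(t + 8) = 0.
So t = 6 or t = -8.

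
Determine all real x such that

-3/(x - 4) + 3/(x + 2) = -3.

x = -2.873 or x = 4.873

Multiply both sides by (x - 4)(x + 2):
-3(x + 2) + 3(x - 4) = -3(x - 4)(x + 2).
Expand and collect terms: -3x² + 6x + 42 = 0.
By the quadratic formula, x = (-6 ± √540) / -6, so x ≈ -2.873 or x ≈ 4.873.
Neither value makes a denominator zero (x ≠ 4, x ≠ -2), so both are valid.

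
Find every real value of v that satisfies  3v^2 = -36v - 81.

v = -9 or v = -3

Bring every term to one side: 3v^2 + 36v + 81 = 0.
Factor: 3(v + 3)(v + 9) = 0.
So v = -3 or v = -9.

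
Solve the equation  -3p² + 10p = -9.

Rearrange to standard form: -3p² + 10p + 9 = 0.
Discriminant: (10)² − 4·(-3)·9 = 208.
Quadratic formula: p = (-10 ± √208) / (-6).
So p = 5/3 - 2·√(13)/3 ≈ -0.737 or p = 5/3 + 2·√(13)/3 ≈ 4.0704.

p = -0.737 or p = 4.0704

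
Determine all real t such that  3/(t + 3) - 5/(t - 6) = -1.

t = -5.0664 or t = 10.0664

Multiply both sides by (t + 3)(t - 6):
3(t - 6) - 5(t + 3) = -(t + 3)(t - 6).
Expand and collect terms: -t² + 5t + 51 = 0.
By the quadratic formula, t = (-5 ± √229) / -2, so t ≈ -5.0664 or t ≈ 10.0664.
Neither value makes a denominator zero (t ≠ -3, t ≠ 6), so both are valid.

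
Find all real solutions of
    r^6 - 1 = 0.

r = -1 or r = 1

Let u = r^3. The equation becomes u^2 - 1 = 0.
Factor: (u - 1)(u + 1) = 0, so u = 1 or u = -1.
r^3 = 1 gives r = 1.
r^3 = -1 gives r = -1.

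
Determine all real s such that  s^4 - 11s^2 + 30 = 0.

s = -2.4495 or s = -2.2361 or s = 2.2361 or s = 2.4495

Let u = s^2. The equation becomes u^2 - 11u + 30 = 0.
Factor: (u - 5)(u - 6) = 0, so u = 5 or u = 6.
s^2 = 5 gives s = +/-sqrt(5) ~= +/-2.2361.
s^2 = 6 gives s = +/-sqrt(6) ~= +/-2.4495.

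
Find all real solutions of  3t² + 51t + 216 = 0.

t = -9 or t = -8

Factor: 3(t + 8)(t + 9) = 0.
So t = -8 or t = -9.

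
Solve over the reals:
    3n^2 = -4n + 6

Rearrange to standard form: 3n^2 + 4n - 6 = 0.
Discriminant: (4)^2 - 4*3*(-6) = 88.
Quadratic formula: n = (-4 +/- sqrt(88)) / 6.
So n = -2/3 + sqrt(22)/3 ~= 0.8968 or n = -sqrt(22)/3 - 2/3 ~= -2.2301.

n = -2.2301 or n = 0.8968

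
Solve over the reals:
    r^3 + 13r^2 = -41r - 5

Rearrange: r^3 + 13r^2 + 41r + 5 = 0.
Possible rational roots are divisors of 5. Testing r = -5 gives 0, so (r + 5) is a factor.
Divide: r^3 + 13r^2 + 41r + 5 = (r + 5)(r^2 + 8r + 1).
Apply the quadratic formula to r^2 + 8r + 1 = 0: r = (-8 +/- sqrt(60))/2, i.e. r ~= -0.127 or r ~= -7.873.

r = -7.873 or r = -5 or r = -0.127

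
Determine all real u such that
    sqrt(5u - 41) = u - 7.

u = 9 or u = 10

Square both sides: 5u - 41 = (u - 7)^2.
Expand and rearrange: u^2 - 19u + 90 = 0.
Solving gives u = 10 or u = 9.
Check each candidate in the original equation:
  u = 10: sqrt(9) = 3, while u - 7 = 3 — valid.
  u = 9: sqrt(4) = 2, while u - 7 = 2 — valid.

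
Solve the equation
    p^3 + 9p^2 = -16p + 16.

p = -5.7016 or p = -4 or p = 0.7016

Rearrange: p^3 + 9p^2 + 16p - 16 = 0.
Possible rational roots are divisors of -16. Testing p = -4 gives 0, so (p + 4) is a factor.
Divide: p^3 + 9p^2 + 16p - 16 = (p + 4)(p^2 + 5p - 4).
Apply the quadratic formula to p^2 + 5p - 4 = 0: p = (-5 +/- sqrt(41))/2, i.e. p ~= 0.7016 or p ~= -5.7016.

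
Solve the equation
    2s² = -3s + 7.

s = -2.7656 or s = 1.2656

Rearrange to standard form: 2s² + 3s - 7 = 0.
Discriminant: (3)² − 4·2·(-7) = 65.
Quadratic formula: s = (-3 ± √65) / 4.
So s = -3/4 + √(65)/4 ≈ 1.2656 or s = -√(65)/4 - 3/4 ≈ -2.7656.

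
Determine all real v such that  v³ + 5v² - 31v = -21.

v = -8.7958 or v = 0.7958 or v = 3

Rearrange: v³ + 5v² - 31v + 21 = 0.
Possible rational roots are divisors of 21. Testing v = 3 gives 0, so (v - 3) is a factor.
Divide: v³ + 5v² - 31v + 21 = (v - 3)(v² + 8v - 7).
Apply the quadratic formula to v² + 8v - 7 = 0: v = (-8 ± √92)/2, i.e. v ≈ 0.7958 or v ≈ -8.7958.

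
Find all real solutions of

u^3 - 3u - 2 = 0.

u = -1 or u = 2

Possible rational roots are divisors of -2. Testing u = 2 gives 0, so (u - 2) is a factor.
Divide: u^3 - 3u - 2 = (u - 2)(u^2 + 2u + 1).
The quadratic has the repeated root u = -1.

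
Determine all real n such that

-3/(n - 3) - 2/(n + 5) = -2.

n = -4.173 or n = 4.673

Multiply both sides by (n - 3)(n + 5):
-3(n + 5) - 2(n - 3) = -2(n - 3)(n + 5).
Expand and collect terms: -2n^2 + n + 39 = 0.
By the quadratic formula, n = (-1 +/- sqrt(313)) / -4, so n ~= -4.173 or n ~= 4.673.
Neither value makes a denominator zero (n != 3, n != -5), so both are valid.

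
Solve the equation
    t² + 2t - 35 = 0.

t = -7 or t = 5

Factor: (t - 5)(t + 7) = 0.
So t = 5 or t = -7.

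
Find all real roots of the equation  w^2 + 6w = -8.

w = -4 or w = -2

Bring every term to one side: w^2 + 6w + 8 = 0.
Factor: (w + 2)(w + 4) = 0.
So w = -2 or w = -4.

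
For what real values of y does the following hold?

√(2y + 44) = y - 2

Square both sides: 2y + 44 = (y - 2)².
Expand and rearrange: y² - 6y - 40 = 0.
Solving gives y = 10 or y = -4.
Check each candidate in the original equation:
  y = 10: √(64) = 8, while y - 2 = 8 — valid.
  y = -4: √(36) = 6, while y - 2 = -6 — extraneous.

y = 10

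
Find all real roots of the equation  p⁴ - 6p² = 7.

Let u = p². The equation becomes u² - 6u - 7 = 0.
Factor: (u - 7)(u + 1) = 0, so u = 7 or u = -1.
p² = 7 gives p = ±√(7) ≈ ±2.6458.
p² = -1 < 0 has no real solution.

p = -2.6458 or p = 2.6458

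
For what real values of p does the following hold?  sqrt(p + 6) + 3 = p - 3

p = 10

Isolate the radical: sqrt(p + 6) = p - 6.
Square both sides: p + 6 = (p - 6)^2.
Expand and rearrange: p^2 - 13p + 30 = 0.
Solving gives p = 10 or p = 3.
Check each candidate in the original equation:
  p = 10: sqrt(16) = 4, while p - 6 = 4 — valid.
  p = 3: sqrt(9) = 3, while p - 6 = -3 — extraneous.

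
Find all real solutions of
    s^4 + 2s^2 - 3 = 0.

Let u = s^2. The equation becomes u^2 + 2u - 3 = 0.
Factor: (u - 1)(u + 3) = 0, so u = 1 or u = -3.
s^2 = 1 gives s = +/-1.
s^2 = -3 < 0 has no real solution.

s = -1 or s = 1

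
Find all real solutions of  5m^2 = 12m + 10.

m = -0.6547 or m = 3.0547

Rearrange to standard form: 5m^2 - 12m - 10 = 0.
Discriminant: (-12)^2 - 4*5*(-10) = 344.
Quadratic formula: m = (12 +/- sqrt(344)) / 10.
So m = 6/5 + sqrt(86)/5 ~= 3.0547 or m = 6/5 - sqrt(86)/5 ~= -0.6547.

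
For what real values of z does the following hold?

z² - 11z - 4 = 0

Discriminant: (-11)² − 4·1·(-4) = 137.
Quadratic formula: z = (11 ± √137) / 2.
So z = 11/2 + √(137)/2 ≈ 11.3523 or z = 11/2 - √(137)/2 ≈ -0.3523.

z = -0.3523 or z = 11.3523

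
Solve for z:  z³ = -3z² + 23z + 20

Rearrange: z³ + 3z² - 23z - 20 = 0.
Possible rational roots are divisors of -20. Testing z = 4 gives 0, so (z - 4) is a factor.
Divide: z³ + 3z² - 23z - 20 = (z - 4)(z² + 7z + 5).
Apply the quadratic formula to z² + 7z + 5 = 0: z = (-7 ± √29)/2, i.e. z ≈ -0.8074 or z ≈ -6.1926.

z = -6.1926 or z = -0.8074 or z = 4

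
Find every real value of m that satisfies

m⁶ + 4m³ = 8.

Let u = m³. The equation becomes u² + 4u - 8 = 0.
By the quadratic formula, u = -2 + 2·√(3) or u = -2·√(3) - 2.
m³ = -2 + 2·√(3) gives m = ∛(-2 + 2·√(3)) ≈ 1.1355.
m³ = -2·√(3) - 2 gives m = -∛(2 + 2·√(3)) ≈ -1.7613.

m = -1.7613 or m = 1.1355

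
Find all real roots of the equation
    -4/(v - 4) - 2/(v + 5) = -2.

v = -4.1962 or v = 6.1962

Multiply both sides by (v - 4)(v + 5):
-4(v + 5) - 2(v - 4) = -2(v - 4)(v + 5).
Expand and collect terms: -2v^2 + 4v + 52 = 0.
By the quadratic formula, v = (-4 +/- sqrt(432)) / -4, so v ~= -4.1962 or v ~= 6.1962.
Neither value makes a denominator zero (v != 4, v != -5), so both are valid.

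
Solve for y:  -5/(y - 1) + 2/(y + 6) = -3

Multiply both sides by (y - 1)(y + 6):
-5(y + 6) + 2(y - 1) = -3(y - 1)(y + 6).
Expand and collect terms: -3y² - 12y + 50 = 0.
By the quadratic formula, y = (12 ± √744) / -6, so y ≈ -6.5461 or y ≈ 2.5461.
Neither value makes a denominator zero (y ≠ 1, y ≠ -6), so both are valid.

y = -6.5461 or y = 2.5461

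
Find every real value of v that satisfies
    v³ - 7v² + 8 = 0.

Possible rational roots are divisors of 8. Testing v = -1 gives 0, so (v + 1) is a factor.
Divide: v³ - 7v² + 8 = (v + 1)(v² - 8v + 8).
Apply the quadratic formula to v² - 8v + 8 = 0: v = (8 ± √32)/2, i.e. v ≈ 6.8284 or v ≈ 1.1716.

v = -1 or v = 1.1716 or v = 6.8284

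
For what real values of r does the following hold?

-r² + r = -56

r = -7 or r = 8

Bring every term to one side: -r² + r + 56 = 0.
Factor: -1(r + 7)(r - 8) = 0.
So r = -7 or r = 8.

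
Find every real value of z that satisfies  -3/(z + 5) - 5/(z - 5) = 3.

Multiply both sides by (z + 5)(z - 5):
-3(z - 5) - 5(z + 5) = 3(z + 5)(z - 5).
Expand and collect terms: 3z^2 + 8z - 65 = 0.
By the quadratic formula, z = (-8 +/- sqrt(844)) / 6, so z ~= 3.5086 or z ~= -6.1753.
Neither value makes a denominator zero (z != -5, z != 5), so both are valid.

z = -6.1753 or z = 3.5086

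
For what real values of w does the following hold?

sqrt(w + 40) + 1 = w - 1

Isolate the radical: sqrt(w + 40) = w - 2.
Square both sides: w + 40 = (w - 2)^2.
Expand and rearrange: w^2 - 5w - 36 = 0.
Solving gives w = 9 or w = -4.
Check each candidate in the original equation:
  w = 9: sqrt(49) = 7, while w - 2 = 7 — valid.
  w = -4: sqrt(36) = 6, while w - 2 = -6 — extraneous.

w = 9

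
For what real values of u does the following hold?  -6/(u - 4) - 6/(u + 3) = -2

u = -1.1098 or u = 8.1098

Multiply both sides by (u - 4)(u + 3):
-6(u + 3) - 6(u - 4) = -2(u - 4)(u + 3).
Expand and collect terms: -2u² + 14u + 18 = 0.
By the quadratic formula, u = (-14 ± √340) / -4, so u ≈ -1.1098 or u ≈ 8.1098.
Neither value makes a denominator zero (u ≠ 4, u ≠ -3), so both are valid.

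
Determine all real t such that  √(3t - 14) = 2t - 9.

t = 4.75 or t = 5

Square both sides: 3t - 14 = (2t - 9)².
Expand and rearrange: 4t² - 39t + 95 = 0.
Solving gives t = 5 or t = 4.75.
Check each candidate in the original equation:
  t = 5: √(1) = 1, while 2t - 9 = 1 — valid.
  t = 4.75: √(0.25) = 0.5, while 2t - 9 = 0.5 — valid.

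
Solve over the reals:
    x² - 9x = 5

x = -0.5249 or x = 9.5249

Rearrange to standard form: x² - 9x - 5 = 0.
Discriminant: (-9)² − 4·1·(-5) = 101.
Quadratic formula: x = (9 ± √101) / 2.
So x = 9/2 + √(101)/2 ≈ 9.5249 or x = 9/2 - √(101)/2 ≈ -0.5249.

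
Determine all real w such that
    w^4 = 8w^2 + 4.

Let u = w^2. The equation becomes u^2 - 8u - 4 = 0.
By the quadratic formula, u = 4 + 2*sqrt(5) or u = 4 - 2*sqrt(5).
w^2 = 4 + 2*sqrt(5) gives w = +/-sqrt(4 + 2*sqrt(5)) ~= +/-2.9107.
w^2 = 4 - 2*sqrt(5) < 0 has no real solution.

w = -2.9107 or w = 2.9107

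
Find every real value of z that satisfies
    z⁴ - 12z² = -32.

Let u = z². The equation becomes u² - 12u + 32 = 0.
Factor: (u - 8)(u - 4) = 0, so u = 8 or u = 4.
z² = 8 gives z = ±2·√(2) ≈ ±2.8284.
z² = 4 gives z = ±2.

z = -2.8284 or z = -2 or z = 2 or z = 2.8284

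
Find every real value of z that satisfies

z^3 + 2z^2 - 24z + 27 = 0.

Possible rational roots are divisors of 27. Testing z = 3 gives 0, so (z - 3) is a factor.
Divide: z^3 + 2z^2 - 24z + 27 = (z - 3)(z^2 + 5z - 9).
Apply the quadratic formula to z^2 + 5z - 9 = 0: z = (-5 +/- sqrt(61))/2, i.e. z ~= 1.4051 or z ~= -6.4051.

z = -6.4051 or z = 1.4051 or z = 3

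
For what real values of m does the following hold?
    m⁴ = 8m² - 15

Let u = m². The equation becomes u² - 8u + 15 = 0.
Factor: (u - 5)(u - 3) = 0, so u = 5 or u = 3.
m² = 5 gives m = ±√(5) ≈ ±2.2361.
m² = 3 gives m = ±√(3) ≈ ±1.7321.

m = -2.2361 or m = -1.7321 or m = 1.7321 or m = 2.2361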